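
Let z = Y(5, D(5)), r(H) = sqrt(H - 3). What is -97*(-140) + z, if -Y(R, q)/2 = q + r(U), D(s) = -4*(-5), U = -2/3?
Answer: 13540 - 2*I*sqrt(33)/3 ≈ 13540.0 - 3.8297*I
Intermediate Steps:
U = -2/3 (U = -2*1/3 = -2/3 ≈ -0.66667)
D(s) = 20
r(H) = sqrt(-3 + H)
Y(R, q) = -2*q - 2*I*sqrt(33)/3 (Y(R, q) = -2*(q + sqrt(-3 - 2/3)) = -2*(q + sqrt(-11/3)) = -2*(q + I*sqrt(33)/3) = -2*q - 2*I*sqrt(33)/3)
z = -40 - 2*I*sqrt(33)/3 (z = -2*20 - 2*I*sqrt(33)/3 = -40 - 2*I*sqrt(33)/3 ≈ -40.0 - 3.8297*I)
-97*(-140) + z = -97*(-140) + (-40 - 2*I*sqrt(33)/3) = 13580 + (-40 - 2*I*sqrt(33)/3) = 13540 - 2*I*sqrt(33)/3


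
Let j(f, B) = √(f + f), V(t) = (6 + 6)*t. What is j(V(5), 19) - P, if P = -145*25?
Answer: 3625 + 2*√30 ≈ 3636.0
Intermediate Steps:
V(t) = 12*t
j(f, B) = √2*√f (j(f, B) = √(2*f) = √2*√f)
P = -3625
j(V(5), 19) - P = √2*√(12*5) - 1*(-3625) = √2*√60 + 3625 = √2*(2*√15) + 3625 = 2*√30 + 3625 = 3625 + 2*√30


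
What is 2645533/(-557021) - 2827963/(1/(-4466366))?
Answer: 7035575055470102085/557021 ≈ 1.2631e+13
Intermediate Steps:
2645533/(-557021) - 2827963/(1/(-4466366)) = 2645533*(-1/557021) - 2827963/(-1/4466366) = -2645533/557021 - 2827963*(-4466366) = -2645533/557021 + 12630717792458 = 7035575055470102085/557021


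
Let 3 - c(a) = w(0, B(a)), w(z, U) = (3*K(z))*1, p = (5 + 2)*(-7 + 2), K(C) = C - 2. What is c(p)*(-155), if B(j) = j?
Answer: -1395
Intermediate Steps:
K(C) = -2 + C
p = -35 (p = 7*(-5) = -35)
w(z, U) = -6 + 3*z (w(z, U) = (3*(-2 + z))*1 = (-6 + 3*z)*1 = -6 + 3*z)
c(a) = 9 (c(a) = 3 - (-6 + 3*0) = 3 - (-6 + 0) = 3 - 1*(-6) = 3 + 6 = 9)
c(p)*(-155) = 9*(-155) = -1395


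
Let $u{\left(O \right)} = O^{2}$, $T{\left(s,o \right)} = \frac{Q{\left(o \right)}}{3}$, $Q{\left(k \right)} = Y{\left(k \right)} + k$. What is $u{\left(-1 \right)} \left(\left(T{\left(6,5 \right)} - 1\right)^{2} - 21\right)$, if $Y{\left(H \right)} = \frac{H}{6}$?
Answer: $- \frac{6515}{324} \approx -20.108$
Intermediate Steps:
$Y{\left(H \right)} = \frac{H}{6}$ ($Y{\left(H \right)} = H \frac{1}{6} = \frac{H}{6}$)
$Q{\left(k \right)} = \frac{7 k}{6}$ ($Q{\left(k \right)} = \frac{k}{6} + k = \frac{7 k}{6}$)
$T{\left(s,o \right)} = \frac{7 o}{18}$ ($T{\left(s,o \right)} = \frac{\frac{7}{6} o}{3} = \frac{7 o}{6} \cdot \frac{1}{3} = \frac{7 o}{18}$)
$u{\left(-1 \right)} \left(\left(T{\left(6,5 \right)} - 1\right)^{2} - 21\right) = \left(-1\right)^{2} \left(\left(\frac{7}{18} \cdot 5 - 1\right)^{2} - 21\right) = 1 \left(\left(\frac{35}{18} - 1\right)^{2} - 21\right) = 1 \left(\left(\frac{17}{18}\right)^{2} - 21\right) = 1 \left(\frac{289}{324} - 21\right) = 1 \left(- \frac{6515}{324}\right) = - \frac{6515}{324}$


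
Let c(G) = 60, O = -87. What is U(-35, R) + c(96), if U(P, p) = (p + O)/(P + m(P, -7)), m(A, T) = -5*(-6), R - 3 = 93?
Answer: 291/5 ≈ 58.200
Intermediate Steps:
R = 96 (R = 3 + 93 = 96)
m(A, T) = 30
U(P, p) = (-87 + p)/(30 + P) (U(P, p) = (p - 87)/(P + 30) = (-87 + p)/(30 + P))
U(-35, R) + c(96) = (-87 + 96)/(30 - 35) + 60 = 9/(-5) + 60 = -⅕*9 + 60 = -9/5 + 60 = 291/5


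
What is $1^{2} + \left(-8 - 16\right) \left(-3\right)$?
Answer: $73$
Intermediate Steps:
$1^{2} + \left(-8 - 16\right) \left(-3\right) = 1 + \left(-8 - 16\right) \left(-3\right) = 1 - -72 = 1 + 72 = 73$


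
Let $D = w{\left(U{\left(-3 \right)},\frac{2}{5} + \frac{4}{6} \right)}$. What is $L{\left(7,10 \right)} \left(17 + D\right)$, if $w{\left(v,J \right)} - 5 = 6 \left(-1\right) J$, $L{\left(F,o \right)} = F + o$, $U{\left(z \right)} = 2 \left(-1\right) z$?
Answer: $\frac{1326}{5} \approx 265.2$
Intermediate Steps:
$U{\left(z \right)} = - 2 z$
$w{\left(v,J \right)} = 5 - 6 J$ ($w{\left(v,J \right)} = 5 + 6 \left(-1\right) J = 5 - 6 J$)
$D = - \frac{7}{5}$ ($D = 5 - 6 \left(\frac{2}{5} + \frac{4}{6}\right) = 5 - 6 \left(2 \cdot \frac{1}{5} + 4 \cdot \frac{1}{6}\right) = 5 - 6 \left(\frac{2}{5} + \frac{2}{3}\right) = 5 - \frac{32}{5} = - \frac{7}{5} \approx -1.4$)
$L{\left(7,10 \right)} \left(17 + D\right) = \left(7 + 10\right) \left(17 - \frac{7}{5}\right) = 17 \cdot \frac{78}{5} = \frac{1326}{5}$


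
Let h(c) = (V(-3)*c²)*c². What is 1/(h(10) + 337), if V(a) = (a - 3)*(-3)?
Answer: 1/180337 ≈ 5.5452e-6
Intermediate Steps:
V(a) = 9 - 3*a (V(a) = (-3 + a)*(-3) = 9 - 3*a)
h(c) = 18*c⁴ (h(c) = ((9 - 3*(-3))*c²)*c² = ((9 + 9)*c²)*c² = (18*c²)*c² = 18*c⁴)
1/(h(10) + 337) = 1/(18*10⁴ + 337) = 1/(18*10000 + 337) = 1/(180000 + 337) = 1/180337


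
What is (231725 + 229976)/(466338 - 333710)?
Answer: 461701/132628 ≈ 3.4812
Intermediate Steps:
(231725 + 229976)/(466338 - 333710) = 461701/132628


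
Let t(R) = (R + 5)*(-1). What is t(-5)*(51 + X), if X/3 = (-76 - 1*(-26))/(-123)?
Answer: 0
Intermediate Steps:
t(R) = -5 - R (t(R) = (5 + R)*(-1) = -5 - R)
X = 50/41 (X = 3*((-76 - 1*(-26))/(-123)) = 3*((-76 + 26)*(-1/123)) = 3*(-50*(-1/123)) = 3*(50/123) = 50/41 ≈ 1.2195)
t(-5)*(51 + X) = (-5 - 1*(-5))*(51 + 50/41) = (-5 + 5)*(2141/41) = 0*(2141/41) = 0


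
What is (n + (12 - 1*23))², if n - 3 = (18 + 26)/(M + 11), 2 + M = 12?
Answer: 15376/441 ≈ 34.866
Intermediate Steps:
M = 10 (M = -2 + 12 = 10)
n = 107/21 (n = 3 + (18 + 26)/(10 + 11) = 3 + 44/21 = 107/21 ≈ 5.0952)
(n + (12 - 1*23))² = (107/21 + (12 - 1*23))² = (107/21 + (12 - 23))² = (107/21 - 11)² = (-124/21)² = 15376/441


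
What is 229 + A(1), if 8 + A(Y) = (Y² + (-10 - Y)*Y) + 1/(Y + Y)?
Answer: 423/2 ≈ 211.50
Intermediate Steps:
A(Y) = -8 + Y² + 1/(2*Y) + Y*(-10 - Y) (A(Y) = -8 + ((Y² + (-10 - Y)*Y) + 1/(Y + Y)) = -8 + ((Y² + Y*(-10 - Y)) + 1/(2*Y)) = -8 + (Y² + 1/(2*Y) + Y*(-10 - Y)) = -8 + Y² + 1/(2*Y) + Y*(-10 - Y))
229 + A(1) = 229 + (-8 + (½)/1 - 10*1) = 229 + (-8 + (½)*1 - 10) = 229 + (-8 + ½ - 10) = 229 - 35/2 = 423/2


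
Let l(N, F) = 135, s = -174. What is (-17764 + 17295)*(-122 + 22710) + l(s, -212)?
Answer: -10593637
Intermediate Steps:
(-17764 + 17295)*(-122 + 22710) + l(s, -212) = (-17764 + 17295)*(-122 + 22710) + 135 = -469*22588 + 135 = -10593772 + 135 = -10593637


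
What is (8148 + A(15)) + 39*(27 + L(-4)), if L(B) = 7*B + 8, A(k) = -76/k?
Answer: 126239/15 ≈ 8415.9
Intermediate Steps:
L(B) = 8 + 7*B
(8148 + A(15)) + 39*(27 + L(-4)) = (8148 - 76/15) + 39*(27 + (8 + 7*(-4))) = (8148 - 76*1/15) + 39*(27 + (8 - 28)) = (8148 - 76/15) + 39*(27 - 20) = 122144/15 + 39*7 = 122144/15 + 273 = 126239/15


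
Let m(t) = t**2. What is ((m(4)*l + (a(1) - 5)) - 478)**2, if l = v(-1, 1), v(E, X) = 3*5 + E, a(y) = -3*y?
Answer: 68644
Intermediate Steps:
v(E, X) = 15 + E
l = 14 (l = 15 - 1 = 14)
((m(4)*l + (a(1) - 5)) - 478)**2 = ((4**2*14 + (-3*1 - 5)) - 478)**2 = ((16*14 + (-3 - 5)) - 478)**2 = ((224 - 8) - 478)**2 = (216 - 478)**2 = (-262)**2 = 68644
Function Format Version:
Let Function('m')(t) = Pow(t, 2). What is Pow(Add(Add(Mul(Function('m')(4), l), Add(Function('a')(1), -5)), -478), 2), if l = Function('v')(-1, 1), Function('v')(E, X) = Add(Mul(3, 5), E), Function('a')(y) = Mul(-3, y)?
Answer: 68644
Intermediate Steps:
Function('v')(E, X) = Add(15, E)
l = 14 (l = Add(15, -1) = 14)
Pow(Add(Add(Mul(Function('m')(4), l), Add(Function('a')(1), -5)), -478), 2) = Pow(Add(Add(Mul(Pow(4, 2), 14), Add(Mul(-3, 1), -5)), -478), 2) = Pow(Add(Add(Mul(16, 14), Add(-3, -5)), -478), 2) = Pow(Add(Add(224, -8), -478), 2) = Pow(Add(216, -478), 2) = Pow(-262, 2) = 68644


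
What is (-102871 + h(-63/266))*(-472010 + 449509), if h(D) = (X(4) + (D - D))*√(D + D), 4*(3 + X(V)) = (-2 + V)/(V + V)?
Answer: 2314700371 + 3172641*I*√19/304 ≈ 2.3147e+9 + 45491.0*I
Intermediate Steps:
X(V) = -3 + (-2 + V)/(8*V) (X(V) = -3 + ((-2 + V)/(V + V))/4 = -3 + ((-2 + V)/((2*V)))/4 = -3 + ((-2 + V)*(1/(2*V)))/4 = -3 + ((-2 + V)/(2*V))/4 = -3 + (-2 + V)/(8*V))
h(D) = -47*√2*√D/16 (h(D) = ((⅛)*(-2 - 23*4)/4 + (D - D))*√(D + D) = ((⅛)*(¼)*(-2 - 92) + 0)*√(2*D) = ((⅛)*(¼)*(-94) + 0)*(√2*√D) = (-47/16 + 0)*(√2*√D) = -47*√2*√D/16)
(-102871 + h(-63/266))*(-472010 + 449509) = (-102871 - 47*√2*√(-63/266)/16)*(-472010 + 449509) = (-102871 - 47*√2*√(-63*1/266)/16)*(-22501) = (-102871 - 47*√2*√(-9/38)/16)*(-22501) = (-102871 - 47*√2*3*I*√38/38/16)*(-22501) = (-102871 - 141*I*√19/304)*(-22501) = 2314700371 + 3172641*I*√19/304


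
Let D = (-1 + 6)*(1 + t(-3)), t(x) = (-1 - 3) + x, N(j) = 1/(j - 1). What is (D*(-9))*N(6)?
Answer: 54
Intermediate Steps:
N(j) = 1/(-1 + j)
t(x) = -4 + x
D = -30 (D = (-1 + 6)*(1 + (-4 - 3)) = 5*(1 - 7) = 5*(-6) = -30)
(D*(-9))*N(6) = (-30*(-9))/(-1 + 6) = 270/5 = 270*(⅕) = 54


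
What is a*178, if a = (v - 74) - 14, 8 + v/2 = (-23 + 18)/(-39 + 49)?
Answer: -18690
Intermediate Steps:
v = -17 (v = -16 + 2*((-23 + 18)/(-39 + 49)) = -16 + 2*(-5/10) = -16 + 2*(-5*⅒) = -16 + 2*(-½) = -16 - 1 = -17)
a = -105 (a = (-17 - 74) - 14 = -91 - 14 = -105)
a*178 = -105*178 = -18690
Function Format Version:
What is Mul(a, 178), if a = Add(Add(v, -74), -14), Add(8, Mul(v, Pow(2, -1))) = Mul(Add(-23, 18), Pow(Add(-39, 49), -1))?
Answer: -18690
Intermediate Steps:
v = -17 (v = Add(-16, Mul(2, Mul(Add(-23, 18), Pow(Add(-39, 49), -1)))) = Add(-16, Mul(2, Mul(-5, Pow(10, -1)))) = Add(-16, Mul(2, Mul(-5, Rational(1, 10)))) = Add(-16, Mul(2, Rational(-1, 2))) = Add(-16, -1) = -17)
a = -105 (a = Add(Add(-17, -74), -14) = Add(-91, -14) = -105)
Mul(a, 178) = Mul(-105, 178) = -18690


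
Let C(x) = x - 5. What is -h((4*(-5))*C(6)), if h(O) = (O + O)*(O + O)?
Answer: -1600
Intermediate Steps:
C(x) = -5 + x
h(O) = 4*O² (h(O) = (2*O)*(2*O) = 4*O²)
-h((4*(-5))*C(6)) = -4*((4*(-5))*(-5 + 6))² = -4*(-20*1)² = -4*(-20)² = -4*400 = -1*1600 = -1600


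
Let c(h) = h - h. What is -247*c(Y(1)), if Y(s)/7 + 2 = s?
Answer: 0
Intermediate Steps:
Y(s) = -14 + 7*s
c(h) = 0
-247*c(Y(1)) = -247*0 = 0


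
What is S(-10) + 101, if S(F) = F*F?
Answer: 201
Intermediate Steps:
S(F) = F²
S(-10) + 101 = (-10)² + 101 = 100 + 101 = 201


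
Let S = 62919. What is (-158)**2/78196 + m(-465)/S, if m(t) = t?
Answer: 127862398/410001177 ≈ 0.31186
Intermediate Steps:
(-158)**2/78196 + m(-465)/S = (-158)**2/78196 - 465/62919 = 24964*(1/78196) - 465*1/62919 = 6241/19549 - 155/20973 = 127862398/410001177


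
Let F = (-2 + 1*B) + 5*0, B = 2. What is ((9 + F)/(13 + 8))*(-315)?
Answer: -135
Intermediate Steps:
F = 0 (F = (-2 + 1*2) + 5*0 = (-2 + 2) + 0 = 0 + 0 = 0)
((9 + F)/(13 + 8))*(-315) = ((9 + 0)/(13 + 8))*(-315) = (9/21)*(-315) = (9*(1/21))*(-315) = (3/7)*(-315) = -135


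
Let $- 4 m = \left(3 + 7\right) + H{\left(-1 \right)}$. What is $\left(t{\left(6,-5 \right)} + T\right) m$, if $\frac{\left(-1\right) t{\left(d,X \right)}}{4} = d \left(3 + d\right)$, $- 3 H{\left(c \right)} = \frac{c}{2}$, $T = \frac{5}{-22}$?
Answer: $\frac{290177}{528} \approx 549.58$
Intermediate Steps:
$T = - \frac{5}{22}$ ($T = 5 \left(- \frac{1}{22}\right) = - \frac{5}{22} \approx -0.22727$)
$H{\left(c \right)} = - \frac{c}{6}$ ($H{\left(c \right)} = - \frac{c \frac{1}{2}}{3} = - \frac{\frac{1}{2} c}{3} = - \frac{c}{6}$)
$t{\left(d,X \right)} = - 4 d \left(3 + d\right)$
$m = - \frac{61}{24}$ ($m = - \frac{\left(3 + 7\right) - - \frac{1}{6}}{4} = - \frac{10 + \frac{1}{6}}{4} = \left(- \frac{1}{4}\right) \frac{61}{6} = - \frac{61}{24} \approx -2.5417$)
$\left(t{\left(6,-5 \right)} + T\right) m = \left(\left(-4\right) 6 \left(3 + 6\right) - \frac{5}{22}\right) \left(- \frac{61}{24}\right) = \left(\left(-4\right) 6 \cdot 9 - \frac{5}{22}\right) \left(- \frac{61}{24}\right) = \left(-216 - \frac{5}{22}\right) \left(- \frac{61}{24}\right) = \left(- \frac{4757}{22}\right) \left(- \frac{61}{24}\right) = \frac{290177}{528}$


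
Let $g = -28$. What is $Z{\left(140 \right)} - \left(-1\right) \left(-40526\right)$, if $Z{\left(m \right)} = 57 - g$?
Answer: $-40441$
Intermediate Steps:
$Z{\left(m \right)} = 85$ ($Z{\left(m \right)} = 57 - -28 = 57 + 28 = 85$)
$Z{\left(140 \right)} - \left(-1\right) \left(-40526\right) = 85 - \left(-1\right) \left(-40526\right) = 85 - 40526 = -40441$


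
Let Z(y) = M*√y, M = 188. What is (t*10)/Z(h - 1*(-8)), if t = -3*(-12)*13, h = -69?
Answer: -1170*I*√61/2867 ≈ -3.1873*I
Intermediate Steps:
t = 468 (t = 36*13 = 468)
Z(y) = 188*√y
(t*10)/Z(h - 1*(-8)) = (468*10)/((188*√(-69 - 1*(-8)))) = 4680/((188*√(-69 + 8))) = 4680/((188*√(-61))) = 4680/((188*(I*√61))) = 4680/((188*I*√61)) = 4680*(-I*√61/11468) = -1170*I*√61/2867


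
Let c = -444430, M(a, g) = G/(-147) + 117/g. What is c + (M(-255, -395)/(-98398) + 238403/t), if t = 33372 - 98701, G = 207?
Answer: -2513446871005000869/5655392824655 ≈ -4.4443e+5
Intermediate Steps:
M(a, g) = -69/49 + 117/g (M(a, g) = 207/(-147) + 117/g = 207*(-1/147) + 117/g = -69/49 + 117/g)
t = -65329
c + (M(-255, -395)/(-98398) + 238403/t) = -444430 + ((-69/49 + 117/(-395))/(-98398) + 238403/(-65329)) = -444430 + ((-69/49 + 117*(-1/395))*(-1/98398) + 238403*(-1/65329)) = -444430 + ((-69/49 - 117/395)*(-1/98398) - 21673/5939) = -444430 + (-32988/19355*(-1/98398) - 21673/5939) = -444430 + (16494/952246645 - 21673/5939) = -444430 - 20637943579219/5655392824655 = -2513446871005000869/5655392824655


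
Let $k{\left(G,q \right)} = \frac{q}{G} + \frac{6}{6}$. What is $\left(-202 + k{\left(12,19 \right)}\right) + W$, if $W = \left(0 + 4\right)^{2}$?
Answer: $- \frac{2201}{12} \approx -183.42$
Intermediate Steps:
$k{\left(G,q \right)} = 1 + \frac{q}{G}$ ($k{\left(G,q \right)} = \frac{q}{G} + 6 \cdot \frac{1}{6} = \frac{q}{G} + 1 = 1 + \frac{q}{G}$)
$W = 16$ ($W = 4^{2} = 16$)
$\left(-202 + k{\left(12,19 \right)}\right) + W = \left(-202 + \frac{12 + 19}{12}\right) + 16 = \left(-202 + \frac{1}{12} \cdot 31\right) + 16 = \left(-202 + \frac{31}{12}\right) + 16 = - \frac{2393}{12} + 16 = - \frac{2201}{12}$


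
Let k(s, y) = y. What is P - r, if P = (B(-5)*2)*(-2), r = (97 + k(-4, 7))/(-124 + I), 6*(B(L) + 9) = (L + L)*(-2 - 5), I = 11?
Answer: -3304/339 ≈ -9.7463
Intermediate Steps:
B(L) = -9 - 7*L/3 (B(L) = -9 + ((L + L)*(-2 - 5))/6 = -9 + ((2*L)*(-7))/6 = -9 + (-14*L)/6 = -9 - 7*L/3)
r = -104/113 (r = (97 + 7)/(-124 + 11) = 104/(-113) = 104*(-1/113) = -104/113 ≈ -0.92035)
P = -32/3 (P = ((-9 - 7/3*(-5))*2)*(-2) = ((-9 + 35/3)*2)*(-2) = ((8/3)*2)*(-2) = (16/3)*(-2) = -32/3 ≈ -10.667)
P - r = -32/3 - 1*(-104/113) = -32/3 + 104/113 = -3304/339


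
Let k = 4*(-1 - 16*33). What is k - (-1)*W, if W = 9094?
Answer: 6978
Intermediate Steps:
k = -2116 (k = 4*(-1 - 528) = 4*(-529) = -2116)
k - (-1)*W = -2116 - (-1)*9094 = -2116 - 1*(-9094) = -2116 + 9094 = 6978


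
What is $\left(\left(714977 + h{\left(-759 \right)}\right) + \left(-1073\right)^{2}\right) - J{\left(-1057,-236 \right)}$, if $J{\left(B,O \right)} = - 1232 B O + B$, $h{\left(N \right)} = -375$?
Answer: $309191852$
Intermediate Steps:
$J{\left(B,O \right)} = B - 1232 B O$ ($J{\left(B,O \right)} = - 1232 B O + B = B - 1232 B O$)
$\left(\left(714977 + h{\left(-759 \right)}\right) + \left(-1073\right)^{2}\right) - J{\left(-1057,-236 \right)} = \left(\left(714977 - 375\right) + \left(-1073\right)^{2}\right) - - 1057 \left(1 - -290752\right) = \left(714602 + 1151329\right) - - 1057 \left(1 + 290752\right) = 1865931 - \left(-1057\right) 290753 = 1865931 - -307325921 = 1865931 + 307325921 = 309191852$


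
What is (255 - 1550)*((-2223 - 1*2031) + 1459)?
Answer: 3619525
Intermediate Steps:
(255 - 1550)*((-2223 - 1*2031) + 1459) = -1295*((-2223 - 2031) + 1459) = -1295*(-4254 + 1459) = -1295*(-2795) = 3619525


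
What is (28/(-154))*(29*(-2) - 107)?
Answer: 30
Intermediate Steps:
(28/(-154))*(29*(-2) - 107) = (28*(-1/154))*(-58 - 107) = -2/11*(-165) = 30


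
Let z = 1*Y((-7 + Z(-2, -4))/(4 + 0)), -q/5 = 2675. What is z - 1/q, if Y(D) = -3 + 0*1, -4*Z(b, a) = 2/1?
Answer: -40124/13375 ≈ -2.9999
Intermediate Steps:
Z(b, a) = -1/2 (Z(b, a) = -1/(2*1) = -1/2)
Y(D) = -3 (Y(D) = -3 + 0 = -3)
q = -13375 (q = -5*2675 = -13375)
z = -3 (z = 1*(-3) = -3)
z - 1/q = -3 - 1/(-13375) = -3 - 1*(-1/13375) = -3 + 1/13375 = -40124/13375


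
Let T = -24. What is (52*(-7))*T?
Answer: 8736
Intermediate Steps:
(52*(-7))*T = (52*(-7))*(-24) = -364*(-24) = 8736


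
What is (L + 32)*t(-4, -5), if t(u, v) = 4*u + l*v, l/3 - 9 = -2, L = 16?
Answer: -5808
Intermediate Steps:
l = 21 (l = 27 + 3*(-2) = 27 - 6 = 21)
t(u, v) = 4*u + 21*v
(L + 32)*t(-4, -5) = (16 + 32)*(4*(-4) + 21*(-5)) = 48*(-16 - 105) = 48*(-121) = -5808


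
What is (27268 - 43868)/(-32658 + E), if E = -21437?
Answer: 3320/10819 ≈ 0.30687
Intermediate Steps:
(27268 - 43868)/(-32658 + E) = (27268 - 43868)/(-32658 - 21437) = -16600/(-54095) = -16600*(-1/54095) = 3320/10819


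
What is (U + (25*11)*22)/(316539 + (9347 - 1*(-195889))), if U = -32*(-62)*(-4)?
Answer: -1886/521775 ≈ -0.0036146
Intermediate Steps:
U = -7936 (U = 1984*(-4) = -7936)
(U + (25*11)*22)/(316539 + (9347 - 1*(-195889))) = (-7936 + (25*11)*22)/(316539 + (9347 - 1*(-195889))) = (-7936 + 275*22)/(316539 + (9347 + 195889)) = (-7936 + 6050)/(316539 + 205236) = -1886/521775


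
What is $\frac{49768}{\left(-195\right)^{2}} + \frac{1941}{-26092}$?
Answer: $\frac{1224740131}{992148300} \approx 1.2344$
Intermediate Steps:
$\frac{49768}{\left(-195\right)^{2}} + \frac{1941}{-26092} = \frac{49768}{38025} + 1941 \left(- \frac{1}{26092}\right) = 49768 \cdot \frac{1}{38025} - \frac{1941}{26092} = \frac{49768}{38025} - \frac{1941}{26092} = \frac{1224740131}{992148300}$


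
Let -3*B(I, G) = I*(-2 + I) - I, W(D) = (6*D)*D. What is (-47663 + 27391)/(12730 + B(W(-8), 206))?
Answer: 10136/18019 ≈ 0.56252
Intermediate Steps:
W(D) = 6*D²
B(I, G) = I/3 - I*(-2 + I)/3 (B(I, G) = -(I*(-2 + I) - I)/3 = -(-I + I*(-2 + I))/3 = I/3 - I*(-2 + I)/3)
(-47663 + 27391)/(12730 + B(W(-8), 206)) = (-47663 + 27391)/(12730 + (6*(-8)²)*(3 - 6*(-8)²)/3) = -20272/(12730 + (6*64)*(3 - 6*64)/3) = -20272/(12730 + (⅓)*384*(3 - 1*384)) = -20272/(12730 + (⅓)*384*(3 - 384)) = -20272/(12730 + (⅓)*384*(-381)) = -20272/(12730 - 48768) = -20272/(-36038) = -20272*(-1/36038) = 10136/18019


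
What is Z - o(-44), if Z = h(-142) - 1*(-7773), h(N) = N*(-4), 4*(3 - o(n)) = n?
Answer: 8327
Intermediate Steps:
o(n) = 3 - n/4
h(N) = -4*N
Z = 8341 (Z = -4*(-142) - 1*(-7773) = 568 + 7773 = 8341)
Z - o(-44) = 8341 - (3 - ¼*(-44)) = 8341 - (3 + 11) = 8341 - 1*14 = 8341 - 14 = 8327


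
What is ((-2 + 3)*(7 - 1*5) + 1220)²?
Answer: 1493284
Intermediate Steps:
((-2 + 3)*(7 - 1*5) + 1220)² = (1*(7 - 5) + 1220)² = (1*2 + 1220)² = (2 + 1220)² = 1222² = 1493284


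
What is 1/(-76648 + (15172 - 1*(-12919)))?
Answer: -1/48557 ≈ -2.0594e-5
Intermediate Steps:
1/(-76648 + (15172 - 1*(-12919))) = 1/(-76648 + (15172 + 12919)) = 1/(-76648 + 28091) = 1/(-48557) = -1/48557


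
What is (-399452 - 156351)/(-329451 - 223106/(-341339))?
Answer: 189717240217/112454251783 ≈ 1.6871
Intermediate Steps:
(-399452 - 156351)/(-329451 - 223106/(-341339)) = -555803/(-329451 - 223106*(-1/341339)) = -555803/(-329451 + 223106/341339) = -555803/(-112454251783/341339) = -555803*(-341339/112454251783) = 189717240217/112454251783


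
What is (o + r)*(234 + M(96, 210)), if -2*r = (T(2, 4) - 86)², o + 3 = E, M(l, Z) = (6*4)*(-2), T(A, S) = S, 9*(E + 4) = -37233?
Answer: -1396116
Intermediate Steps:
E = -4141 (E = -4 + (⅑)*(-37233) = -4 - 4137 = -4141)
M(l, Z) = -48 (M(l, Z) = 24*(-2) = -48)
o = -4144 (o = -3 - 4141 = -4144)
r = -3362 (r = -(4 - 86)²/2 = -½*(-82)² = -½*6724 = -3362)
(o + r)*(234 + M(96, 210)) = (-4144 - 3362)*(234 - 48) = -7506*186 = -1396116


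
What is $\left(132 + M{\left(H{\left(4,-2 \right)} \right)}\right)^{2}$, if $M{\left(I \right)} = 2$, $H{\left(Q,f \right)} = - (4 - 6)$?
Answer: $17956$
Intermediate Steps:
$H{\left(Q,f \right)} = 2$ ($H{\left(Q,f \right)} = - (4 - 6) = \left(-1\right) \left(-2\right) = 2$)
$\left(132 + M{\left(H{\left(4,-2 \right)} \right)}\right)^{2} = \left(132 + 2\right)^{2} = 134^{2} = 17956$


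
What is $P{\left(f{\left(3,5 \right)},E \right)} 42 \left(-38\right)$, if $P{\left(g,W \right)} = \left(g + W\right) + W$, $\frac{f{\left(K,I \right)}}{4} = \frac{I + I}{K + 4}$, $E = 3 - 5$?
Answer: $-2736$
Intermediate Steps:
$E = -2$ ($E = 3 - 5 = -2$)
$f{\left(K,I \right)} = \frac{8 I}{4 + K}$ ($f{\left(K,I \right)} = 4 \frac{I + I}{K + 4} = 4 \frac{2 I}{4 + K} = \frac{8 I}{4 + K}$)
$P{\left(g,W \right)} = g + 2 W$ ($P{\left(g,W \right)} = \left(W + g\right) + W = g + 2 W$)
$P{\left(f{\left(3,5 \right)},E \right)} 42 \left(-38\right) = \left(8 \cdot 5 \frac{1}{4 + 3} + 2 \left(-2\right)\right) 42 \left(-38\right) = \left(8 \cdot 5 \cdot \frac{1}{7} - 4\right) 42 \left(-38\right) = \left(\frac{40}{7} - 4\right) 42 \left(-38\right) = \frac{12}{7} \cdot 42 \left(-38\right) = 72 \left(-38\right) = -2736$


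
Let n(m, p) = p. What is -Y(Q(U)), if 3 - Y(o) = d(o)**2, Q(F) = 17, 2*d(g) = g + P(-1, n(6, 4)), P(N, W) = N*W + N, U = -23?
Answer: 33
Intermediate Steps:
P(N, W) = N + N*W
d(g) = -5/2 + g/2 (d(g) = (g - (1 + 4))/2 = (g - 1*5)/2 = (g - 5)/2 = (-5 + g)/2 = -5/2 + g/2)
Y(o) = 3 - (-5/2 + o/2)**2
-Y(Q(U)) = -(3 - (-5 + 17)**2/4) = -(3 - 1/4*12**2) = -(3 - 1/4*144) = -(3 - 36) = -1*(-33) = 33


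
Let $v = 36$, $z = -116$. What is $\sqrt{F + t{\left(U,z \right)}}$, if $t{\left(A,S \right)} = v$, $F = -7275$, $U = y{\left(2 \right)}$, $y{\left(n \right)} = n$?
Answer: $i \sqrt{7239} \approx 85.082 i$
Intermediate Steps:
$U = 2$
$t{\left(A,S \right)} = 36$
$\sqrt{F + t{\left(U,z \right)}} = \sqrt{-7275 + 36} = \sqrt{-7239} = i \sqrt{7239}$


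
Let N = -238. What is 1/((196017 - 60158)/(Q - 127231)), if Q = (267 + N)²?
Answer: -126390/135859 ≈ -0.93030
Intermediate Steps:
Q = 841 (Q = (267 - 238)² = 29² = 841)
1/((196017 - 60158)/(Q - 127231)) = 1/((196017 - 60158)/(841 - 127231)) = 1/(135859/(-126390)) = 1/(135859*(-1/126390)) = 1/(-135859/126390) = -126390/135859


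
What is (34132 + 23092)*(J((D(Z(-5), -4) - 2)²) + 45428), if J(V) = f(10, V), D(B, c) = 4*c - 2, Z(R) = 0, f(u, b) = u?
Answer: 2600144112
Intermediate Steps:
D(B, c) = -2 + 4*c
J(V) = 10
(34132 + 23092)*(J((D(Z(-5), -4) - 2)²) + 45428) = (34132 + 23092)*(10 + 45428) = 57224*45438 = 2600144112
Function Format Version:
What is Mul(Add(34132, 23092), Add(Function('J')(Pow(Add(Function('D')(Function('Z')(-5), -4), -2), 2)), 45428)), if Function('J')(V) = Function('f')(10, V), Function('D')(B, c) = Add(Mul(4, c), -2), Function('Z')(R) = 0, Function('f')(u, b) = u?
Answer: 2600144112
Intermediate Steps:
Function('D')(B, c) = Add(-2, Mul(4, c))
Function('J')(V) = 10
Mul(Add(34132, 23092), Add(Function('J')(Pow(Add(Function('D')(Function('Z')(-5), -4), -2), 2)), 45428)) = Mul(Add(34132, 23092), Add(10, 45428)) = Mul(57224, 45438) = 2600144112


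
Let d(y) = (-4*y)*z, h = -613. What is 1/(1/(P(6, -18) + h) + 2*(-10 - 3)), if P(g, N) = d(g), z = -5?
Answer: -493/12819 ≈ -0.038459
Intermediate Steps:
d(y) = 20*y (d(y) = -4*y*(-5) = 20*y)
P(g, N) = 20*g
1/(1/(P(6, -18) + h) + 2*(-10 - 3)) = 1/(1/(20*6 - 613) + 2*(-10 - 3)) = 1/(1/(120 - 613) + 2*(-13)) = 1/(1/(-493) - 26) = 1/(-1/493 - 26) = 1/(-12819/493) = -493/12819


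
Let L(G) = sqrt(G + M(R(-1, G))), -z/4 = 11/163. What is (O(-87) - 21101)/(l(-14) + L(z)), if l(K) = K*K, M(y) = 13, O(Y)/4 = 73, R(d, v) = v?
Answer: -664805932/6259733 + 104045*sqrt(13529)/6259733 ≈ -104.27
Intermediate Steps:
z = -44/163 ≈ -0.26994
O(Y) = 292 (O(Y) = 4*73 = 292)
L(G) = sqrt(13 + G) (L(G) = sqrt(G + 13) = sqrt(13 + G))
l(K) = K**2
(O(-87) - 21101)/(l(-14) + L(z)) = (292 - 21101)/((-14)**2 + sqrt(13 - 44/163)) = -20809/(196 + sqrt(2075/163)) = -20809/(196 + 5*sqrt(13529)/163)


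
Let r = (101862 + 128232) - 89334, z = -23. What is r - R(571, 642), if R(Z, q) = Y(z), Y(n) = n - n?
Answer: 140760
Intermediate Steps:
Y(n) = 0
R(Z, q) = 0
r = 140760 (r = 230094 - 89334 = 140760)
r - R(571, 642) = 140760 - 1*0 = 140760 + 0 = 140760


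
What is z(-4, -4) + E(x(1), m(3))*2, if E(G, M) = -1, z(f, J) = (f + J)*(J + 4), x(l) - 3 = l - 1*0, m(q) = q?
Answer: -2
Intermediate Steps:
x(l) = 3 + l (x(l) = 3 + (l - 1*0) = 3 + (l + 0) = 3 + l)
z(f, J) = (4 + J)*(J + f) (z(f, J) = (J + f)*(4 + J) = (4 + J)*(J + f))
z(-4, -4) + E(x(1), m(3))*2 = ((-4)² + 4*(-4) + 4*(-4) - 4*(-4)) - 1*2 = (16 - 16 - 16 + 16) - 2 = 0 - 2 = -2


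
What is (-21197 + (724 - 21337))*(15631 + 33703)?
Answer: -2062654540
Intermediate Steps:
(-21197 + (724 - 21337))*(15631 + 33703) = (-21197 - 20613)*49334 = -41810*49334 = -2062654540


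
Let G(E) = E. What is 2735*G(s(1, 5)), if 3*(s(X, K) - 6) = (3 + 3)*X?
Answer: 21880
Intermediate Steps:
s(X, K) = 6 + 2*X (s(X, K) = 6 + ((3 + 3)*X)/3 = 6 + (6*X)/3 = 6 + 2*X)
2735*G(s(1, 5)) = 2735*(6 + 2*1) = 2735*(6 + 2) = 2735*8 = 21880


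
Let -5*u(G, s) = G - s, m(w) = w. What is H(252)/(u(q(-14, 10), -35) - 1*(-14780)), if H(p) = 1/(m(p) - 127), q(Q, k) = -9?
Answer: 1/1846850 ≈ 5.4146e-7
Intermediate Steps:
u(G, s) = -G/5 + s/5 (u(G, s) = -(G - s)/5 = -G/5 + s/5)
H(p) = 1/(-127 + p) (H(p) = 1/(p - 127) = 1/(-127 + p))
H(252)/(u(q(-14, 10), -35) - 1*(-14780)) = 1/((-127 + 252)*((-⅕*(-9) + (⅕)*(-35)) - 1*(-14780))) = 1/(125*((9/5 - 7) + 14780)) = 1/(125*(-26/5 + 14780)) = 1/(125*(73874/5)) = (1/125)*(5/73874) = 1/1846850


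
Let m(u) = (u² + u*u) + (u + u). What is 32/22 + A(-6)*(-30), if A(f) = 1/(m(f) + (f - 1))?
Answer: 518/583 ≈ 0.88851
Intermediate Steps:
m(u) = 2*u + 2*u² (m(u) = (u² + u²) + 2*u = 2*u² + 2*u = 2*u + 2*u²)
A(f) = 1/(-1 + f + 2*f*(1 + f)) (A(f) = 1/(2*f*(1 + f) + (f - 1)) = 1/(2*f*(1 + f) + (-1 + f)) = 1/(-1 + f + 2*f*(1 + f)))
32/22 + A(-6)*(-30) = 32/22 - 30/(-1 - 6 + 2*(-6)*(1 - 6)) = 32*(1/22) - 30/(-1 - 6 + 2*(-6)*(-5)) = 16/11 - 30/(-1 - 6 + 60) = 16/11 - 30/53 = 518/583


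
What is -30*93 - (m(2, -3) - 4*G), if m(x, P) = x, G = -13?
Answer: -2844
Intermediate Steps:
-30*93 - (m(2, -3) - 4*G) = -30*93 - (2 - 4*(-13)) = -2790 - (2 + 52) = -2790 - 1*54 = -2790 - 54 = -2844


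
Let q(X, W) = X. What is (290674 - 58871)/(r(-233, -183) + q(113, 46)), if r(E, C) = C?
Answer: -231803/70 ≈ -3311.5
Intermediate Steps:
(290674 - 58871)/(r(-233, -183) + q(113, 46)) = (290674 - 58871)/(-183 + 113) = 231803/(-70) = 231803*(-1/70) = -231803/70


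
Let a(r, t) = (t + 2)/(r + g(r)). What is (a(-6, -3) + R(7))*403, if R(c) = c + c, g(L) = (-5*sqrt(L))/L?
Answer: 1374230/241 + 2015*I*sqrt(6)/241 ≈ 5702.2 + 20.48*I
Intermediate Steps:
g(L) = -5/sqrt(L)
R(c) = 2*c
a(r, t) = (2 + t)/(r - 5/sqrt(r)) (a(r, t) = (t + 2)/(r - 5/sqrt(r)) = (2 + t)/(r - 5/sqrt(r)))
(a(-6, -3) + R(7))*403 = (sqrt(-6)*(2 - 3)/(-5 + (-6)**(3/2)) + 2*7)*403 = ((I*sqrt(6))*(-1)/(-5 - 6*I*sqrt(6)) + 14)*403 = (-I*sqrt(6)/(-5 - 6*I*sqrt(6)) + 14)*403 = (14 - I*sqrt(6)/(-5 - 6*I*sqrt(6)))*403 = 5642 - 403*I*sqrt(6)/(-5 - 6*I*sqrt(6))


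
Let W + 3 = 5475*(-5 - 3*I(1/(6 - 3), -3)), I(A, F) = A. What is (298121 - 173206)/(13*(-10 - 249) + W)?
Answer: -24983/7244 ≈ -3.4488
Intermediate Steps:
W = -32853 (W = -3 + 5475*(-5 - 3/(6 - 3)) = -3 + 5475*(-5 - 3/3) = -3 + 5475*(-5 - 3*1/3) = -3 + 5475*(-5 - 1) = -3 + 5475*(-6) = -3 - 32850 = -32853)
(298121 - 173206)/(13*(-10 - 249) + W) = (298121 - 173206)/(13*(-10 - 249) - 32853) = 124915/(13*(-259) - 32853) = 124915/(-3367 - 32853) = 124915/(-36220) = 124915*(-1/36220) = -24983/7244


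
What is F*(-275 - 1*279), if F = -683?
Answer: 378382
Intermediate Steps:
F*(-275 - 1*279) = -683*(-275 - 1*279) = -683*(-275 - 279) = -683*(-554) = 378382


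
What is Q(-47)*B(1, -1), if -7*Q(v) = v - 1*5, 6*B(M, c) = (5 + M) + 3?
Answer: 78/7 ≈ 11.143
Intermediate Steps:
B(M, c) = 4/3 + M/6 (B(M, c) = ((5 + M) + 3)/6 = (8 + M)/6 = 4/3 + M/6)
Q(v) = 5/7 - v/7 (Q(v) = -(v - 1*5)/7 = -(v - 5)/7 = -(-5 + v)/7 = 5/7 - v/7)
Q(-47)*B(1, -1) = (5/7 - ⅐*(-47))*(4/3 + (⅙)*1) = (5/7 + 47/7)*(4/3 + ⅙) = (52/7)*(3/2) = 78/7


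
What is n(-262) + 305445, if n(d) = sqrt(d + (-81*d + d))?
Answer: 305445 + sqrt(20698) ≈ 3.0559e+5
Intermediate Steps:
n(d) = sqrt(79)*sqrt(-d) (n(d) = sqrt(d - 80*d) = sqrt(-79*d) = sqrt(79)*sqrt(-d))
n(-262) + 305445 = sqrt(79)*sqrt(-1*(-262)) + 305445 = sqrt(79)*sqrt(262) + 305445 = sqrt(20698) + 305445 = 305445 + sqrt(20698)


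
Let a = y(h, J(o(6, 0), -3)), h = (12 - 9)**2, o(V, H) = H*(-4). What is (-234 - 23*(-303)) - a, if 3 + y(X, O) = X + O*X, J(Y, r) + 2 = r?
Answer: 6774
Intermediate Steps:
o(V, H) = -4*H
J(Y, r) = -2 + r
h = 9 (h = 3**2 = 9)
y(X, O) = -3 + X + O*X (y(X, O) = -3 + (X + O*X) = -3 + X + O*X)
a = -39 (a = -3 + 9 + (-2 - 3)*9 = -3 + 9 - 5*9 = -3 + 9 - 45 = -39)
(-234 - 23*(-303)) - a = (-234 - 23*(-303)) - 1*(-39) = (-234 + 6969) + 39 = 6735 + 39 = 6774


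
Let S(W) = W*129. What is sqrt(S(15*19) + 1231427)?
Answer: 4*sqrt(79262) ≈ 1126.1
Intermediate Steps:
S(W) = 129*W
sqrt(S(15*19) + 1231427) = sqrt(129*(15*19) + 1231427) = sqrt(129*285 + 1231427) = sqrt(36765 + 1231427) = sqrt(1268192) = 4*sqrt(79262)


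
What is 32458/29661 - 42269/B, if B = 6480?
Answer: -347804323/64067760 ≈ -5.4287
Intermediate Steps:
32458/29661 - 42269/B = 32458/29661 - 42269/6480 = -347804323/64067760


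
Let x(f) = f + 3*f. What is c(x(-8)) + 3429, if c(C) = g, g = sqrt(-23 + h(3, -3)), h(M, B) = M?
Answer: 3429 + 2*I*sqrt(5) ≈ 3429.0 + 4.4721*I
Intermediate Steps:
x(f) = 4*f
g = 2*I*sqrt(5) (g = sqrt(-23 + 3) = sqrt(-20) = 2*I*sqrt(5) ≈ 4.4721*I)
c(C) = 2*I*sqrt(5)
c(x(-8)) + 3429 = 2*I*sqrt(5) + 3429 = 3429 + 2*I*sqrt(5)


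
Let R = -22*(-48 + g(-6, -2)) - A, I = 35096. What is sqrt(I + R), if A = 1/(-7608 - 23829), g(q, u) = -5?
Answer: sqrt(3981909953035)/10479 ≈ 190.43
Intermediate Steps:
A = -1/31437 (A = 1/(-31437) = -1/31437 ≈ -3.1810e-5)
R = 36655543/31437 (R = -22*(-48 - 5) - 1*(-1/31437) = -22*(-53) + 1/31437 = 1166 + 1/31437 = 36655543/31437 ≈ 1166.0)
sqrt(I + R) = sqrt(35096 + 36655543/31437) = sqrt(1139968495/31437) = sqrt(3981909953035)/10479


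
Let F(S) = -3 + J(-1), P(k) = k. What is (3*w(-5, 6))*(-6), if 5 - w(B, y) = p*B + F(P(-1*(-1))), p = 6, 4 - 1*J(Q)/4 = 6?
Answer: -828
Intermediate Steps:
J(Q) = -8 (J(Q) = 16 - 4*6 = 16 - 24 = -8)
F(S) = -11 (F(S) = -3 - 8 = -11)
w(B, y) = 16 - 6*B (w(B, y) = 5 - (6*B - 11) = 5 - (-11 + 6*B) = 5 + (11 - 6*B) = 16 - 6*B)
(3*w(-5, 6))*(-6) = (3*(16 - 6*(-5)))*(-6) = (3*(16 + 30))*(-6) = (3*46)*(-6) = 138*(-6) = -828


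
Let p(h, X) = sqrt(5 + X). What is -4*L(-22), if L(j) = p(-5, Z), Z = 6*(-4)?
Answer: -4*I*sqrt(19) ≈ -17.436*I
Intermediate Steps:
Z = -24
L(j) = I*sqrt(19) (L(j) = sqrt(5 - 24) = sqrt(-19) = I*sqrt(19))
-4*L(-22) = -4*I*sqrt(19)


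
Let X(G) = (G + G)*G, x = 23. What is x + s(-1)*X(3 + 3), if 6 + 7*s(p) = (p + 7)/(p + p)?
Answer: -487/7 ≈ -69.571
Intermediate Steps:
s(p) = -6/7 + (7 + p)/(14*p) (s(p) = -6/7 + ((p + 7)/(p + p))/7 = -6/7 + ((7 + p)/((2*p)))/7 = -6/7 + ((7 + p)*(1/(2*p)))/7 = -6/7 + ((7 + p)/(2*p))/7 = -6/7 + (7 + p)/(14*p))
X(G) = 2*G² (X(G) = (2*G)*G = 2*G²)
x + s(-1)*X(3 + 3) = 23 + ((1/14)*(7 - 11*(-1))/(-1))*(2*(3 + 3)²) = 23 + ((1/14)*(-1)*(7 + 11))*(2*6²) = 23 + ((1/14)*(-1)*18)*(2*36) = 23 - 9/7*72 = 23 - 648/7 = -487/7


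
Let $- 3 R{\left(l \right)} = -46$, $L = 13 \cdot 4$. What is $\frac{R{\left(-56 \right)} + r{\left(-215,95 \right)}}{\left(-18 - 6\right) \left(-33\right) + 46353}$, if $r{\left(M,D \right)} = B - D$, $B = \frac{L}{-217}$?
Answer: $- \frac{52019}{30691395} \approx -0.0016949$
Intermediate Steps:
$L = 52$
$R{\left(l \right)} = \frac{46}{3}$ ($R{\left(l \right)} = \left(- \frac{1}{3}\right) \left(-46\right) = \frac{46}{3}$)
$B = - \frac{52}{217}$ ($B = \frac{52}{-217} = 52 \left(- \frac{1}{217}\right) = - \frac{52}{217} \approx -0.23963$)
$r{\left(M,D \right)} = - \frac{52}{217} - D$
$\frac{R{\left(-56 \right)} + r{\left(-215,95 \right)}}{\left(-18 - 6\right) \left(-33\right) + 46353} = \frac{\frac{46}{3} - \frac{20667}{217}}{\left(-18 - 6\right) \left(-33\right) + 46353} = \frac{\frac{46}{3} - \frac{20667}{217}}{\left(-24\right) \left(-33\right) + 46353} = \frac{\frac{46}{3} - \frac{20667}{217}}{792 + 46353} = - \frac{52019}{651 \cdot 47145} = \left(- \frac{52019}{651}\right) \frac{1}{47145} = - \frac{52019}{30691395}$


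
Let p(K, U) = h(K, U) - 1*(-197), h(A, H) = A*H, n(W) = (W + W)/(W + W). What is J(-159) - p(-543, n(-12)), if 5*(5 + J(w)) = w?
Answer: 1546/5 ≈ 309.20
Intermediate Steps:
n(W) = 1 (n(W) = (2*W)/((2*W)) = (2*W)*(1/(2*W)) = 1)
J(w) = -5 + w/5
p(K, U) = 197 + K*U (p(K, U) = K*U - 1*(-197) = K*U + 197 = 197 + K*U)
J(-159) - p(-543, n(-12)) = (-5 + (⅕)*(-159)) - (197 - 543*1) = (-5 - 159/5) - (197 - 543) = -184/5 - 1*(-346) = -184/5 + 346 = 1546/5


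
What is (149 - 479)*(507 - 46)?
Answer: -152130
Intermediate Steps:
(149 - 479)*(507 - 46) = -330*461 = -152130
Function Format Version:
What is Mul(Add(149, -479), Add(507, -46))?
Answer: -152130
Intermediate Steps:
Mul(Add(149, -479), Add(507, -46)) = Mul(-330, 461) = -152130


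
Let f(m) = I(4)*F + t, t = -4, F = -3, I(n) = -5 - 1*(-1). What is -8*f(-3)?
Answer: -64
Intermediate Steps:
I(n) = -4 (I(n) = -5 + 1 = -4)
f(m) = 8 (f(m) = -4*(-3) - 4 = 12 - 4 = 8)
-8*f(-3) = -8*8 = -64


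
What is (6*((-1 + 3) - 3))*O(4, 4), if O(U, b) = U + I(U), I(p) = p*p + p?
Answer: -144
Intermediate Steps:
I(p) = p + p² (I(p) = p² + p = p + p²)
O(U, b) = U + U*(1 + U)
(6*((-1 + 3) - 3))*O(4, 4) = (6*((-1 + 3) - 3))*(4*(2 + 4)) = (6*(2 - 3))*(4*6) = (6*(-1))*24 = -6*24 = -144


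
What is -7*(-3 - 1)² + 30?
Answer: -82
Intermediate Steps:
-7*(-3 - 1)² + 30 = -7*(-4)² + 30 = -7*16 + 30 = -112 + 30 = -82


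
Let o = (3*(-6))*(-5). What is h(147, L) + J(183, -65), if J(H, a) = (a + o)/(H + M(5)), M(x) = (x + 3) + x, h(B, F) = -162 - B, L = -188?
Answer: -60539/196 ≈ -308.87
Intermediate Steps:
o = 90 (o = -18*(-5) = 90)
M(x) = 3 + 2*x (M(x) = (3 + x) + x = 3 + 2*x)
J(H, a) = (90 + a)/(13 + H) (J(H, a) = (a + 90)/(H + (3 + 2*5)) = (90 + a)/(H + (3 + 10)) = (90 + a)/(H + 13) = (90 + a)/(13 + H))
h(147, L) + J(183, -65) = (-162 - 1*147) + (90 - 65)/(13 + 183) = (-162 - 147) + 25/196 = -309 + (1/196)*25 = -309 + 25/196 = -60539/196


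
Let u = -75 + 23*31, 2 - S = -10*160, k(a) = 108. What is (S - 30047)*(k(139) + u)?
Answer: -21219970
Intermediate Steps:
S = 1602 (S = 2 - (-10)*160 = 2 - 1*(-1600) = 2 + 1600 = 1602)
u = 638 (u = -75 + 713 = 638)
(S - 30047)*(k(139) + u) = (1602 - 30047)*(108 + 638) = -28445*746 = -21219970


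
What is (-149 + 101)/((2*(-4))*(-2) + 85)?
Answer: -48/101 ≈ -0.47525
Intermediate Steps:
(-149 + 101)/((2*(-4))*(-2) + 85) = -48/(-8*(-2) + 85) = -48/(16 + 85) = -48/101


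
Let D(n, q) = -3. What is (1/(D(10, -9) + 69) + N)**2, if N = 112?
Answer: 54656449/4356 ≈ 12547.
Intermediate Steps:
(1/(D(10, -9) + 69) + N)**2 = (1/(-3 + 69) + 112)**2 = (1/66 + 112)**2 = (7393/66)**2 = 54656449/4356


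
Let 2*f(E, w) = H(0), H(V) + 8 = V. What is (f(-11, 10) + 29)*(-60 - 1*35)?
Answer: -2375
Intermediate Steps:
H(V) = -8 + V
f(E, w) = -4 (f(E, w) = (-8 + 0)/2 = (1/2)*(-8) = -4)
(f(-11, 10) + 29)*(-60 - 1*35) = (-4 + 29)*(-60 - 1*35) = 25*(-60 - 35) = 25*(-95) = -2375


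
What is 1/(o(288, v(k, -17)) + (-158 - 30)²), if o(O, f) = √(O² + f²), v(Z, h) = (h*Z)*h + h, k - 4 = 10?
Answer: 35344/1232882551 - 3*√1812865/1232882551 ≈ 2.5391e-5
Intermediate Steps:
k = 14 (k = 4 + 10 = 14)
v(Z, h) = h + Z*h² (v(Z, h) = (Z*h)*h + h = Z*h² + h = h + Z*h²)
1/(o(288, v(k, -17)) + (-158 - 30)²) = 1/(√(288² + (-17*(1 + 14*(-17)))²) + (-158 - 30)²) = 1/(√(82944 + (-17*(1 - 238))²) + (-188)²) = 1/(√(82944 + (-17*(-237))²) + 35344) = 1/(√(82944 + 4029²) + 35344) = 1/(√(82944 + 16232841) + 35344) = 1/(√16315785 + 35344) = 1/(3*√1812865 + 35344) = 1/(35344 + 3*√1812865)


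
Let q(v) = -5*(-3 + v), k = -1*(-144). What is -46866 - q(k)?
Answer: -46161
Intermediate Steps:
k = 144
q(v) = 15 - 5*v
-46866 - q(k) = -46866 - (15 - 5*144) = -46866 - (15 - 720) = -46866 - 1*(-705) = -46866 + 705 = -46161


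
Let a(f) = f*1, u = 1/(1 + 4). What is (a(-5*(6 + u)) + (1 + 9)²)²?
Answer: 4761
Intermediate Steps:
u = ⅕ (u = 1/5 = ⅕ ≈ 0.20000)
a(f) = f
(a(-5*(6 + u)) + (1 + 9)²)² = (-5*(6 + ⅕) + (1 + 9)²)² = (-5*31/5 + 10²)² = (-31 + 100)² = 69² = 4761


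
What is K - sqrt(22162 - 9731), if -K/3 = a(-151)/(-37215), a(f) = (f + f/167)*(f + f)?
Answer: 2553712/690545 - sqrt(12431) ≈ -107.80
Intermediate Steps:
a(f) = 336*f**2/167 (a(f) = (f + f*(1/167))*(2*f) = (f + f/167)*(2*f) = (168*f/167)*(2*f) = 336*f**2/167)
K = 2553712/690545 (K = -3*(336/167)*(-151)**2/(-37215) = -3*(336/167)*22801*(-1)/37215 = -22983408*(-1)/(167*37215) = -3*(-2553712/2071635) = 2553712/690545 ≈ 3.6981)
K - sqrt(22162 - 9731) = 2553712/690545 - sqrt(22162 - 9731) = 2553712/690545 - sqrt(12431)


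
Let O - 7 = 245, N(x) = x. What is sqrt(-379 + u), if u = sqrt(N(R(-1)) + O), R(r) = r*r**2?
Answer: sqrt(-379 + sqrt(251)) ≈ 19.057*I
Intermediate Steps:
R(r) = r**3
O = 252 (O = 7 + 245 = 252)
u = sqrt(251) (u = sqrt((-1)**3 + 252) = sqrt(-1 + 252) = sqrt(251) ≈ 15.843)
sqrt(-379 + u) = sqrt(-379 + sqrt(251))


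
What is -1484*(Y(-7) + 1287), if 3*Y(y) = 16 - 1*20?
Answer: -5723788/3 ≈ -1.9079e+6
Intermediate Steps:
Y(y) = -4/3 (Y(y) = (16 - 1*20)/3 = (16 - 20)/3 = (1/3)*(-4) = -4/3)
-1484*(Y(-7) + 1287) = -1484*(-4/3 + 1287) = -1484*3857/3 = -5723788/3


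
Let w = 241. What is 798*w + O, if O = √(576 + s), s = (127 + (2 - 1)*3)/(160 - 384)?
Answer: 192318 + 17*√1561/28 ≈ 1.9234e+5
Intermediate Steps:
s = -65/112 (s = (127 + 1*3)/(-224) = (127 + 3)*(-1/224) = 130*(-1/224) = -65/112 ≈ -0.58036)
O = 17*√1561/28 (O = √(576 - 65/112) = √(64447/112) = 17*√1561/28 ≈ 23.988)
798*w + O = 798*241 + 17*√1561/28 = 192318 + 17*√1561/28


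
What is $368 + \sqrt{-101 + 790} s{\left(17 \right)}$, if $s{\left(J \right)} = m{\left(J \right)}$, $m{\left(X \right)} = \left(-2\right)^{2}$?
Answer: $368 + 4 \sqrt{689} \approx 473.0$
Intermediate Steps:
$m{\left(X \right)} = 4$
$s{\left(J \right)} = 4$
$368 + \sqrt{-101 + 790} s{\left(17 \right)} = 368 + \sqrt{-101 + 790} \cdot 4 = 368 + \sqrt{689} \cdot 4 = 368 + 4 \sqrt{689}$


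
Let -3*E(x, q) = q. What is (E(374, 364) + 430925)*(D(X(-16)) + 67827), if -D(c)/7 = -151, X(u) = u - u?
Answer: 89026439324/3 ≈ 2.9675e+10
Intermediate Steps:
X(u) = 0
D(c) = 1057 (D(c) = -7*(-151) = 1057)
E(x, q) = -q/3
(E(374, 364) + 430925)*(D(X(-16)) + 67827) = (-⅓*364 + 430925)*(1057 + 67827) = (-364/3 + 430925)*68884 = (1292411/3)*68884 = 89026439324/3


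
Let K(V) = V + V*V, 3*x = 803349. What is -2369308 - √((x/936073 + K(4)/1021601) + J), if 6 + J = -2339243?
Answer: -2369308 - I*√120935881223979788896676638/7190173781 ≈ -2.3693e+6 - 1529.5*I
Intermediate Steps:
J = -2339249 (J = -6 - 2339243 = -2339249)
x = 267783 (x = (⅓)*803349 = 267783)
K(V) = V + V²
-2369308 - √((x/936073 + K(4)/1021601) + J) = -2369308 - √((267783/936073 + (4*(1 + 4))/1021601) - 2339249) = -2369308 - √((267783*(1/936073) + (4*5)*(1/1021601)) - 2339249) = -2369308 - √((267783/936073 + 20*(1/1021601)) - 2339249) = -2369308 - √((267783/936073 + 20/1021601) - 2339249) = -2369308 - √(273586102043/956293112873 - 2339249) = -2369308 - √(-2237007434408950334/956293112873) = -2369308 - I*√120935881223979788896676638/7190173781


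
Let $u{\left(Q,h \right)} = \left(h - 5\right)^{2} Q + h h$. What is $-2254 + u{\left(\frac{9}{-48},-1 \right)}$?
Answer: $- \frac{9039}{4} \approx -2259.8$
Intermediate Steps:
$u{\left(Q,h \right)} = h^{2} + Q \left(-5 + h\right)^{2}$ ($u{\left(Q,h \right)} = \left(-5 + h\right)^{2} Q + h^{2} = Q \left(-5 + h\right)^{2} + h^{2} = h^{2} + Q \left(-5 + h\right)^{2}$)
$-2254 + u{\left(\frac{9}{-48},-1 \right)} = -2254 + \left(\left(-1\right)^{2} + \frac{9}{-48} \left(-5 - 1\right)^{2}\right) = -2254 + \left(1 + 9 \left(- \frac{1}{48}\right) \left(-6\right)^{2}\right) = -2254 + \left(1 - \frac{27}{4}\right) = -2254 - \frac{23}{4} = - \frac{9039}{4}$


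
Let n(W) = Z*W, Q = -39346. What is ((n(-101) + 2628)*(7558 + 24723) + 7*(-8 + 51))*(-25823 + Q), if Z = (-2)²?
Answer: -4678693983405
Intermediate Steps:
Z = 4
n(W) = 4*W
((n(-101) + 2628)*(7558 + 24723) + 7*(-8 + 51))*(-25823 + Q) = ((4*(-101) + 2628)*(7558 + 24723) + 7*(-8 + 51))*(-25823 - 39346) = ((-404 + 2628)*32281 + 7*43)*(-65169) = (2224*32281 + 301)*(-65169) = (71792944 + 301)*(-65169) = 71793245*(-65169) = -4678693983405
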